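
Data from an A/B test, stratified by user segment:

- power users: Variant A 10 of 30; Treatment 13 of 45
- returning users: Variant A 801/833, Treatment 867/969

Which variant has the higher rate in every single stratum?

Variant A

Power users: Variant A 10/30 = 33.3%, Treatment 13/45 = 28.9% → Variant A
Returning users: Variant A 801/833 = 96.2%, Treatment 867/969 = 89.5% → Variant A
Variant A has the higher rate in both groups.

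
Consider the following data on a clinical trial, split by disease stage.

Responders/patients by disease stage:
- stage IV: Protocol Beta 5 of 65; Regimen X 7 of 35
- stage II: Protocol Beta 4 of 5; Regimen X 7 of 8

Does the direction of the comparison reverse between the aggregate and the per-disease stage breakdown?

No

Stage IV: Protocol Beta 5/65 = 7.7%, Regimen X 7/35 = 20.0% → Regimen X
Stage II: Protocol Beta 4/5 = 80.0%, Regimen X 7/8 = 87.5% → Regimen X
Overall: Protocol Beta 9/70 = 12.9%, Regimen X 14/43 = 32.6% → Regimen X
Regimen X wins overall and in every disease group — no reversal.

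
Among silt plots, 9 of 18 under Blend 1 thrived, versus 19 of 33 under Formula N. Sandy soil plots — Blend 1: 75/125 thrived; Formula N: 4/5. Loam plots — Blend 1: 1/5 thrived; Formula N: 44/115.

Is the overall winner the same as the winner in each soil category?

Silt: Blend 1 9/18 = 50.0%, Formula N 19/33 = 57.6% → Formula N
Sandy soil: Blend 1 75/125 = 60.0%, Formula N 4/5 = 80.0% → Formula N
Loam: Blend 1 1/5 = 20.0%, Formula N 44/115 = 38.3% → Formula N
Overall: Blend 1 85/148 = 57.4%, Formula N 67/153 = 43.8% → Blend 1
Formula N wins each soil group but Blend 1 wins overall — the comparison reverses. Formula N's plots skew toward loam, which has a lower base rate.

No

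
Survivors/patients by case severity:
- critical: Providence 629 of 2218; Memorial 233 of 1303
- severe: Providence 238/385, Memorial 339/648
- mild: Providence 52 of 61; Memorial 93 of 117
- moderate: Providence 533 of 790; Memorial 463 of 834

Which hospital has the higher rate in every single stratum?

Providence

Critical: Providence 629/2218 = 28.4%, Memorial 233/1303 = 17.9% → Providence
Severe: Providence 238/385 = 61.8%, Memorial 339/648 = 52.3% → Providence
Mild: Providence 52/61 = 85.2%, Memorial 93/117 = 79.5% → Providence
Moderate: Providence 533/790 = 67.5%, Memorial 463/834 = 55.5% → Providence
Providence has the higher rate in all 4 groups.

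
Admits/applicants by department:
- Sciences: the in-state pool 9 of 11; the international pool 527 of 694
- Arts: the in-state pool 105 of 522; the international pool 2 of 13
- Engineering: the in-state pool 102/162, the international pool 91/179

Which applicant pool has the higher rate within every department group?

Sciences: the in-state pool 9/11 = 81.8%, the international pool 527/694 = 75.9% → the in-state pool
Arts: the in-state pool 105/522 = 20.1%, the international pool 2/13 = 15.4% → the in-state pool
Engineering: the in-state pool 102/162 = 63.0%, the international pool 91/179 = 50.8% → the in-state pool
The in-state pool has the higher rate in all 3 groups.

the in-state pool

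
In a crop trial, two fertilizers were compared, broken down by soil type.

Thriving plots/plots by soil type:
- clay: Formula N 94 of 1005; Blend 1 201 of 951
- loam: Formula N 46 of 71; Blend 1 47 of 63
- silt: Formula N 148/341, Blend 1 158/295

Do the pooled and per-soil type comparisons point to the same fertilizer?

Clay: Formula N 94/1005 = 9.4%, Blend 1 201/951 = 21.1% → Blend 1
Loam: Formula N 46/71 = 64.8%, Blend 1 47/63 = 74.6% → Blend 1
Silt: Formula N 148/341 = 43.4%, Blend 1 158/295 = 53.6% → Blend 1
Overall: Formula N 288/1417 = 20.3%, Blend 1 406/1309 = 31.0% → Blend 1
Blend 1 wins overall and in every soil group — no reversal.

Yes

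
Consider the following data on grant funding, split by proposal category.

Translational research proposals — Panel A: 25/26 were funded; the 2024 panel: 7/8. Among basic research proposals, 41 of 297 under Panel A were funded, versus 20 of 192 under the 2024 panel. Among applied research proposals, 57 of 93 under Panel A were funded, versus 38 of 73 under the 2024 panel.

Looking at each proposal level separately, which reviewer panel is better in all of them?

Panel A

Translational research: Panel A 25/26 = 96.2%, the 2024 panel 7/8 = 87.5% → Panel A
Basic research: Panel A 41/297 = 13.8%, the 2024 panel 20/192 = 10.4% → Panel A
Applied research: Panel A 57/93 = 61.3%, the 2024 panel 38/73 = 52.1% → Panel A
Panel A has the higher rate in all 3 groups.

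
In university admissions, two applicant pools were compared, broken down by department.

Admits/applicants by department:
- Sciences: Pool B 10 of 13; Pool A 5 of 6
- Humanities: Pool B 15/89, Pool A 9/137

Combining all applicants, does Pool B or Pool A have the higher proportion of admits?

Sciences: Pool B 10/13 = 76.9%, Pool A 5/6 = 83.3% → Pool A
Humanities: Pool B 15/89 = 16.9%, Pool A 9/137 = 6.6% → Pool B
Overall: Pool B 25/102 = 24.5%, Pool A 14/143 = 9.8% → Pool B
(Neither sweeps every department group, but Pool B has the higher pooled rate.)

Pool B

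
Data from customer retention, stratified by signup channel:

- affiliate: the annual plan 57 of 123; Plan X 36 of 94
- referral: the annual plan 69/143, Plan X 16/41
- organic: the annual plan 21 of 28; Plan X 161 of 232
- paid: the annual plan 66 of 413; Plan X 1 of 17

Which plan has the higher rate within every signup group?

Affiliate: the annual plan 57/123 = 46.3%, Plan X 36/94 = 38.3% → the annual plan
Referral: the annual plan 69/143 = 48.3%, Plan X 16/41 = 39.0% → the annual plan
Organic: the annual plan 21/28 = 75.0%, Plan X 161/232 = 69.4% → the annual plan
Paid: the annual plan 66/413 = 16.0%, Plan X 1/17 = 5.9% → the annual plan
The annual plan has the higher rate in all 4 groups.

the annual plan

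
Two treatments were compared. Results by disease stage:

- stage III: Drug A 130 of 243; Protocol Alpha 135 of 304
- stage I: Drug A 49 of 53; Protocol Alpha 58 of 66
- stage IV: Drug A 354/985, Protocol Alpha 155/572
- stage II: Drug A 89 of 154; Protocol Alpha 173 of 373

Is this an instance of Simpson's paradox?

No

Stage III: Drug A 130/243 = 53.5%, Protocol Alpha 135/304 = 44.4% → Drug A
Stage I: Drug A 49/53 = 92.5%, Protocol Alpha 58/66 = 87.9% → Drug A
Stage IV: Drug A 354/985 = 35.9%, Protocol Alpha 155/572 = 27.1% → Drug A
Stage II: Drug A 89/154 = 57.8%, Protocol Alpha 173/373 = 46.4% → Drug A
Overall: Drug A 622/1435 = 43.3%, Protocol Alpha 521/1315 = 39.6% → Drug A
Drug A wins overall and in every disease group — no reversal.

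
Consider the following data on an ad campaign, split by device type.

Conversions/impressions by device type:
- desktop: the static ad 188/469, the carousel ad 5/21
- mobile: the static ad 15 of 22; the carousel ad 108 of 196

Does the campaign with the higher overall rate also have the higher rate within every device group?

No

Desktop: the static ad 188/469 = 40.1%, the carousel ad 5/21 = 23.8% → the static ad
Mobile: the static ad 15/22 = 68.2%, the carousel ad 108/196 = 55.1% → the static ad
Overall: the static ad 203/491 = 41.3%, the carousel ad 113/217 = 52.1% → the carousel ad
The static ad wins each device group but the carousel ad wins overall — the comparison reverses. The static ad's impressions skew toward desktop, which has a lower base rate.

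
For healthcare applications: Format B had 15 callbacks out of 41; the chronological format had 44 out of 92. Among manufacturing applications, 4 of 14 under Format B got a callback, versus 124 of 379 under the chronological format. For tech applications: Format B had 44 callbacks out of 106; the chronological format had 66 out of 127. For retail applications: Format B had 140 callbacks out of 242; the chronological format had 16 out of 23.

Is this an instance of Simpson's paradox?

Yes

Healthcare: Format B 15/41 = 36.6%, the chronological format 44/92 = 47.8% → the chronological format
Manufacturing: Format B 4/14 = 28.6%, the chronological format 124/379 = 32.7% → the chronological format
Tech: Format B 44/106 = 41.5%, the chronological format 66/127 = 52.0% → the chronological format
Retail: Format B 140/242 = 57.9%, the chronological format 16/23 = 69.6% → the chronological format
Overall: Format B 203/403 = 50.4%, the chronological format 250/621 = 40.3% → Format B
The chronological format wins each industry group but Format B wins overall — the comparison reverses. The chronological format's applications skew toward manufacturing, which has a lower base rate.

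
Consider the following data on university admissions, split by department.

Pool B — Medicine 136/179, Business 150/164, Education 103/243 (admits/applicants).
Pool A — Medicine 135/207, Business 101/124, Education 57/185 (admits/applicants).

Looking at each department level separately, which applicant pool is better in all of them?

Medicine: Pool B 136/179 = 76.0%, Pool A 135/207 = 65.2% → Pool B
Business: Pool B 150/164 = 91.5%, Pool A 101/124 = 81.5% → Pool B
Education: Pool B 103/243 = 42.4%, Pool A 57/185 = 30.8% → Pool B
Pool B has the higher rate in all 3 groups.

Pool B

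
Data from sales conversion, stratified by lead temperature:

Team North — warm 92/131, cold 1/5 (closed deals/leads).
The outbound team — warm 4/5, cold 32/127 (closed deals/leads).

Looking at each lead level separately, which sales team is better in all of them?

the outbound team

Warm: Team North 92/131 = 70.2%, the outbound team 4/5 = 80.0% → the outbound team
Cold: Team North 1/5 = 20.0%, the outbound team 32/127 = 25.2% → the outbound team
The outbound team has the higher rate in both groups.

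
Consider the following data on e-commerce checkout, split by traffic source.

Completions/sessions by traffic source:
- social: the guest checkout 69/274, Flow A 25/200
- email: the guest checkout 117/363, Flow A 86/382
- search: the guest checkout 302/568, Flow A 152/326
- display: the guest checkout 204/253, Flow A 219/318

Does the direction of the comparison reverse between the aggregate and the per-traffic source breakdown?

Social: the guest checkout 69/274 = 25.2%, Flow A 25/200 = 12.5% → the guest checkout
Email: the guest checkout 117/363 = 32.2%, Flow A 86/382 = 22.5% → the guest checkout
Search: the guest checkout 302/568 = 53.2%, Flow A 152/326 = 46.6% → the guest checkout
Display: the guest checkout 204/253 = 80.6%, Flow A 219/318 = 68.9% → the guest checkout
Overall: the guest checkout 692/1458 = 47.5%, Flow A 482/1226 = 39.3% → the guest checkout
The guest checkout wins overall and in every traffic group — no reversal.

No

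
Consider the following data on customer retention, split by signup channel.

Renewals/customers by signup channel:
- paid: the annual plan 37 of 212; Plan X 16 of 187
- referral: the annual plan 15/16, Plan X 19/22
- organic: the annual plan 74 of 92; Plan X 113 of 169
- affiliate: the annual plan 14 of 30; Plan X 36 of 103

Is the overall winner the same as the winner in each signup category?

Paid: the annual plan 37/212 = 17.5%, Plan X 16/187 = 8.6% → the annual plan
Referral: the annual plan 15/16 = 93.8%, Plan X 19/22 = 86.4% → the annual plan
Organic: the annual plan 74/92 = 80.4%, Plan X 113/169 = 66.9% → the annual plan
Affiliate: the annual plan 14/30 = 46.7%, Plan X 36/103 = 35.0% → the annual plan
Overall: the annual plan 140/350 = 40.0%, Plan X 184/481 = 38.3% → the annual plan
The annual plan wins overall and in every signup group — no reversal.

Yes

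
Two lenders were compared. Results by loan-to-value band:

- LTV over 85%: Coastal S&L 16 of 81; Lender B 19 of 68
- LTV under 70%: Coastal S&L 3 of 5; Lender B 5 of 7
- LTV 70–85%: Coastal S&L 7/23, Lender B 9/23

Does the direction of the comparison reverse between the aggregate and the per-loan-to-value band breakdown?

LTV over 85%: Coastal S&L 16/81 = 19.8%, Lender B 19/68 = 27.9% → Lender B
LTV under 70%: Coastal S&L 3/5 = 60.0%, Lender B 5/7 = 71.4% → Lender B
LTV 70–85%: Coastal S&L 7/23 = 30.4%, Lender B 9/23 = 39.1% → Lender B
Overall: Coastal S&L 26/109 = 23.9%, Lender B 33/98 = 33.7% → Lender B
Lender B wins overall and in every loan-to-value group — no reversal.

No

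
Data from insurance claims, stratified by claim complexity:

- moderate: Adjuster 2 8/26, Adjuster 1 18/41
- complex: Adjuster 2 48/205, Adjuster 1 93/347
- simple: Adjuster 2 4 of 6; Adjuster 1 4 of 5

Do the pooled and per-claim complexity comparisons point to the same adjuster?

Yes

Moderate: Adjuster 2 8/26 = 30.8%, Adjuster 1 18/41 = 43.9% → Adjuster 1
Complex: Adjuster 2 48/205 = 23.4%, Adjuster 1 93/347 = 26.8% → Adjuster 1
Simple: Adjuster 2 4/6 = 66.7%, Adjuster 1 4/5 = 80.0% → Adjuster 1
Overall: Adjuster 2 60/237 = 25.3%, Adjuster 1 115/393 = 29.3% → Adjuster 1
Adjuster 1 wins overall and in every claim group — no reversal.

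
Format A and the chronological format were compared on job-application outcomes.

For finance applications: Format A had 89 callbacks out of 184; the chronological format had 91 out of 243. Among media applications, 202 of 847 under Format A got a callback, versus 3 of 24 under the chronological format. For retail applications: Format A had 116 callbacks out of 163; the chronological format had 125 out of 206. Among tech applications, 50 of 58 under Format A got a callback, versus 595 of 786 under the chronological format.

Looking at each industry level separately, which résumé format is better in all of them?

Format A

Finance: Format A 89/184 = 48.4%, the chronological format 91/243 = 37.4% → Format A
Media: Format A 202/847 = 23.8%, the chronological format 3/24 = 12.5% → Format A
Retail: Format A 116/163 = 71.2%, the chronological format 125/206 = 60.7% → Format A
Tech: Format A 50/58 = 86.2%, the chronological format 595/786 = 75.7% → Format A
Format A has the higher rate in all 4 groups.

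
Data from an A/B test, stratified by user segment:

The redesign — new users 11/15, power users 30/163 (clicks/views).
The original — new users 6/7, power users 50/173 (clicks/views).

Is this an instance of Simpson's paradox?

New users: the redesign 11/15 = 73.3%, the original 6/7 = 85.7% → the original
Power users: the redesign 30/163 = 18.4%, the original 50/173 = 28.9% → the original
Overall: the redesign 41/178 = 23.0%, the original 56/180 = 31.1% → the original
The original wins overall and in every user group — no reversal.

No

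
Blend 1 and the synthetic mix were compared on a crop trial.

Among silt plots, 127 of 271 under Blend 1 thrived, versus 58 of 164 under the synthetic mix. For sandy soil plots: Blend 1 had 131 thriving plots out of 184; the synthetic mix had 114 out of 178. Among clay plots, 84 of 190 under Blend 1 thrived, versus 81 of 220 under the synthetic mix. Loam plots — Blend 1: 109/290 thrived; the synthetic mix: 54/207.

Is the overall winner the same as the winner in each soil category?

Yes

Silt: Blend 1 127/271 = 46.9%, the synthetic mix 58/164 = 35.4% → Blend 1
Sandy soil: Blend 1 131/184 = 71.2%, the synthetic mix 114/178 = 64.0% → Blend 1
Clay: Blend 1 84/190 = 44.2%, the synthetic mix 81/220 = 36.8% → Blend 1
Loam: Blend 1 109/290 = 37.6%, the synthetic mix 54/207 = 26.1% → Blend 1
Overall: Blend 1 451/935 = 48.2%, the synthetic mix 307/769 = 39.9% → Blend 1
Blend 1 wins overall and in every soil group — no reversal.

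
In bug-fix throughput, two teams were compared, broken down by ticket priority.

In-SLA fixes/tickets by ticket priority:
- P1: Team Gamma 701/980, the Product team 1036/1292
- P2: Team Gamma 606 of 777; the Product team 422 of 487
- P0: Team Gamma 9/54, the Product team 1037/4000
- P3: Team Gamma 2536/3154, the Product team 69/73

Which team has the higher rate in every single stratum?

the Product team

P1: Team Gamma 701/980 = 71.5%, the Product team 1036/1292 = 80.2% → the Product team
P2: Team Gamma 606/777 = 78.0%, the Product team 422/487 = 86.7% → the Product team
P0: Team Gamma 9/54 = 16.7%, the Product team 1037/4000 = 25.9% → the Product team
P3: Team Gamma 2536/3154 = 80.4%, the Product team 69/73 = 94.5% → the Product team
The Product team has the higher rate in all 4 groups.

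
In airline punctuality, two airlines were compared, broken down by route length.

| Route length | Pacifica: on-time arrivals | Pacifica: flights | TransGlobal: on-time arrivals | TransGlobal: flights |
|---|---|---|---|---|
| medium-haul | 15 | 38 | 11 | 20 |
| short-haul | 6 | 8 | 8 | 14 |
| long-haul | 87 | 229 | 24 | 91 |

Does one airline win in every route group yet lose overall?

Medium-haul: Pacifica 15/38 = 39.5%, TransGlobal 11/20 = 55.0% → TransGlobal
Short-haul: Pacifica 6/8 = 75.0%, TransGlobal 8/14 = 57.1% → Pacifica
Long-haul: Pacifica 87/229 = 38.0%, TransGlobal 24/91 = 26.4% → Pacifica
Overall: Pacifica 108/275 = 39.3%, TransGlobal 43/125 = 34.4% → Pacifica
Neither sweeps: Pacifica wins 2 of 3 groups, TransGlobal wins 1. Pacifica wins overall but not every group — no Simpson reversal.

No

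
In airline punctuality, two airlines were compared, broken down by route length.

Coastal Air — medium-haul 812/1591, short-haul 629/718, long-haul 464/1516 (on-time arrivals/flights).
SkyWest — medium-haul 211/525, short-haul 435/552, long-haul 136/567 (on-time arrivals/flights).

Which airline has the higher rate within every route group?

Coastal Air

Medium-haul: Coastal Air 812/1591 = 51.0%, SkyWest 211/525 = 40.2% → Coastal Air
Short-haul: Coastal Air 629/718 = 87.6%, SkyWest 435/552 = 78.8% → Coastal Air
Long-haul: Coastal Air 464/1516 = 30.6%, SkyWest 136/567 = 24.0% → Coastal Air
Coastal Air has the higher rate in all 3 groups.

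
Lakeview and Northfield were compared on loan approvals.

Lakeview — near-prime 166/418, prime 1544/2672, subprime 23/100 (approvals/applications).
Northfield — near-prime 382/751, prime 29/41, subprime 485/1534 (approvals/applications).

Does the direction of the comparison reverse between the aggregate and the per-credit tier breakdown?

Near-prime: Lakeview 166/418 = 39.7%, Northfield 382/751 = 50.9% → Northfield
Prime: Lakeview 1544/2672 = 57.8%, Northfield 29/41 = 70.7% → Northfield
Subprime: Lakeview 23/100 = 23.0%, Northfield 485/1534 = 31.6% → Northfield
Overall: Lakeview 1733/3190 = 54.3%, Northfield 896/2326 = 38.5% → Lakeview
Northfield wins each credit group but Lakeview wins overall — the comparison reverses. Northfield's applications skew toward subprime, which has a lower base rate.

Yes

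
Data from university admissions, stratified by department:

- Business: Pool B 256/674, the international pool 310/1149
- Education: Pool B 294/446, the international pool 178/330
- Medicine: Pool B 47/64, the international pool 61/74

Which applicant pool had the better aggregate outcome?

Business: Pool B 256/674 = 38.0%, the international pool 310/1149 = 27.0% → Pool B
Education: Pool B 294/446 = 65.9%, the international pool 178/330 = 53.9% → Pool B
Medicine: Pool B 47/64 = 73.4%, the international pool 61/74 = 82.4% → the international pool
Overall: Pool B 597/1184 = 50.4%, the international pool 549/1553 = 35.4% → Pool B
(Neither sweeps every department group, but Pool B has the higher pooled rate.)

Pool B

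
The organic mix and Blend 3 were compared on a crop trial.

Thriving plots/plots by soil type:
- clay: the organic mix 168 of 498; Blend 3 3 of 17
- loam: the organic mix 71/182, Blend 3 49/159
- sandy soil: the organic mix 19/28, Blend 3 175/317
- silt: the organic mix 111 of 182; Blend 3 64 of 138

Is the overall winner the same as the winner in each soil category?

No

Clay: the organic mix 168/498 = 33.7%, Blend 3 3/17 = 17.6% → the organic mix
Loam: the organic mix 71/182 = 39.0%, Blend 3 49/159 = 30.8% → the organic mix
Sandy soil: the organic mix 19/28 = 67.9%, Blend 3 175/317 = 55.2% → the organic mix
Silt: the organic mix 111/182 = 61.0%, Blend 3 64/138 = 46.4% → the organic mix
Overall: the organic mix 369/890 = 41.5%, Blend 3 291/631 = 46.1% → Blend 3
The organic mix wins each soil group but Blend 3 wins overall — the comparison reverses. The organic mix's plots skew toward clay, which has a lower base rate.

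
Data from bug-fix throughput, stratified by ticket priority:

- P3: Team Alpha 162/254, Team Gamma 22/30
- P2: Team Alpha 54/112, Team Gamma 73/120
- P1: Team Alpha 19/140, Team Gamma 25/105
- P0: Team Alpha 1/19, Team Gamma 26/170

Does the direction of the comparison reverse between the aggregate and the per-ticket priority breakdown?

P3: Team Alpha 162/254 = 63.8%, Team Gamma 22/30 = 73.3% → Team Gamma
P2: Team Alpha 54/112 = 48.2%, Team Gamma 73/120 = 60.8% → Team Gamma
P1: Team Alpha 19/140 = 13.6%, Team Gamma 25/105 = 23.8% → Team Gamma
P0: Team Alpha 1/19 = 5.3%, Team Gamma 26/170 = 15.3% → Team Gamma
Overall: Team Alpha 236/525 = 45.0%, Team Gamma 146/425 = 34.4% → Team Alpha
Team Gamma wins each ticket group but Team Alpha wins overall — the comparison reverses. Team Gamma's tickets skew toward P0, which has a lower base rate.

Yes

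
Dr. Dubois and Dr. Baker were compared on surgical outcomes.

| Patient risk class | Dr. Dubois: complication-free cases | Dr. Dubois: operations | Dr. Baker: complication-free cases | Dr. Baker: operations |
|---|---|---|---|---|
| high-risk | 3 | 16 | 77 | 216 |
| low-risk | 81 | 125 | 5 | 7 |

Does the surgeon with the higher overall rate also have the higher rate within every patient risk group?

High-risk: Dr. Dubois 3/16 = 18.8%, Dr. Baker 77/216 = 35.6% → Dr. Baker
Low-risk: Dr. Dubois 81/125 = 64.8%, Dr. Baker 5/7 = 71.4% → Dr. Baker
Overall: Dr. Dubois 84/141 = 59.6%, Dr. Baker 82/223 = 36.8% → Dr. Dubois
Dr. Baker wins each patient risk group but Dr. Dubois wins overall — the comparison reverses. Dr. Baker's operations skew toward high-risk, which has a lower base rate.

No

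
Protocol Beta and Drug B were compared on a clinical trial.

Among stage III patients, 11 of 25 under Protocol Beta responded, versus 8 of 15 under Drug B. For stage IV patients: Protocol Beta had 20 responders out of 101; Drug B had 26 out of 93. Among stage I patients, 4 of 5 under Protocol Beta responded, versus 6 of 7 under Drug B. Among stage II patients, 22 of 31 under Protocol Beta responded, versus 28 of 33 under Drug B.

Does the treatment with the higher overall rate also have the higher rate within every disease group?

Stage III: Protocol Beta 11/25 = 44.0%, Drug B 8/15 = 53.3% → Drug B
Stage IV: Protocol Beta 20/101 = 19.8%, Drug B 26/93 = 28.0% → Drug B
Stage I: Protocol Beta 4/5 = 80.0%, Drug B 6/7 = 85.7% → Drug B
Stage II: Protocol Beta 22/31 = 71.0%, Drug B 28/33 = 84.8% → Drug B
Overall: Protocol Beta 57/162 = 35.2%, Drug B 68/148 = 45.9% → Drug B
Drug B wins overall and in every disease group — no reversal.

Yes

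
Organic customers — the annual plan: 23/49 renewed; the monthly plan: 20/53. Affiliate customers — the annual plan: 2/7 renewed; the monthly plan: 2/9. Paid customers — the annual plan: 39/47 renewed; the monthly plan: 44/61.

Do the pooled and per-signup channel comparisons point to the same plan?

Organic: the annual plan 23/49 = 46.9%, the monthly plan 20/53 = 37.7% → the annual plan
Affiliate: the annual plan 2/7 = 28.6%, the monthly plan 2/9 = 22.2% → the annual plan
Paid: the annual plan 39/47 = 83.0%, the monthly plan 44/61 = 72.1% → the annual plan
Overall: the annual plan 64/103 = 62.1%, the monthly plan 66/123 = 53.7% → the annual plan
The annual plan wins overall and in every signup group — no reversal.

Yes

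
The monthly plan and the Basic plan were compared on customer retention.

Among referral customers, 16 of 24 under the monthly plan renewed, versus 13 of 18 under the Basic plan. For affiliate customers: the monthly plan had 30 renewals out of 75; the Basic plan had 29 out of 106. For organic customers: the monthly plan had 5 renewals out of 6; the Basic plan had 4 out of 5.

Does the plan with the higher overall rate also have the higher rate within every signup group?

No

Referral: the monthly plan 16/24 = 66.7%, the Basic plan 13/18 = 72.2% → the Basic plan
Affiliate: the monthly plan 30/75 = 40.0%, the Basic plan 29/106 = 27.4% → the monthly plan
Organic: the monthly plan 5/6 = 83.3%, the Basic plan 4/5 = 80.0% → the monthly plan
Overall: the monthly plan 51/105 = 48.6%, the Basic plan 46/129 = 35.7% → the monthly plan
Neither sweeps: the monthly plan wins 2 of 3 groups, the Basic plan wins 1. The monthly plan wins overall but not every group — no Simpson reversal.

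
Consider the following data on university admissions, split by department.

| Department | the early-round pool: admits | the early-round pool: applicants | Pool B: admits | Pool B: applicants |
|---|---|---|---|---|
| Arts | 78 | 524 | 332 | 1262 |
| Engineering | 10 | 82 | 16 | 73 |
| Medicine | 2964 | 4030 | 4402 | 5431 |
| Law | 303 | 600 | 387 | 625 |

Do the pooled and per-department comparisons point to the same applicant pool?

Yes

Arts: the early-round pool 78/524 = 14.9%, Pool B 332/1262 = 26.3% → Pool B
Engineering: the early-round pool 10/82 = 12.2%, Pool B 16/73 = 21.9% → Pool B
Medicine: the early-round pool 2964/4030 = 73.5%, Pool B 4402/5431 = 81.1% → Pool B
Law: the early-round pool 303/600 = 50.5%, Pool B 387/625 = 61.9% → Pool B
Overall: the early-round pool 3355/5236 = 64.1%, Pool B 5137/7391 = 69.5% → Pool B
Pool B wins overall and in every department group — no reversal.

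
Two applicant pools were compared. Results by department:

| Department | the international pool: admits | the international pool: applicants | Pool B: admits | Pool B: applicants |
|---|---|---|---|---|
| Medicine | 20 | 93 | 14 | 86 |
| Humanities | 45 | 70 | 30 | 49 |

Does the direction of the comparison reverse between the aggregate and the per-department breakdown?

Medicine: the international pool 20/93 = 21.5%, Pool B 14/86 = 16.3% → the international pool
Humanities: the international pool 45/70 = 64.3%, Pool B 30/49 = 61.2% → the international pool
Overall: the international pool 65/163 = 39.9%, Pool B 44/135 = 32.6% → the international pool
The international pool wins overall and in every department group — no reversal.

No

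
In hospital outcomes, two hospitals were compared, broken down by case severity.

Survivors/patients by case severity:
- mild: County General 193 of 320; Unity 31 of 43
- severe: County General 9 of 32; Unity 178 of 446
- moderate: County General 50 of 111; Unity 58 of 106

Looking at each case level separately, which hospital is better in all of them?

Mild: County General 193/320 = 60.3%, Unity 31/43 = 72.1% → Unity
Severe: County General 9/32 = 28.1%, Unity 178/446 = 39.9% → Unity
Moderate: County General 50/111 = 45.0%, Unity 58/106 = 54.7% → Unity
Unity has the higher rate in all 3 groups.

Unity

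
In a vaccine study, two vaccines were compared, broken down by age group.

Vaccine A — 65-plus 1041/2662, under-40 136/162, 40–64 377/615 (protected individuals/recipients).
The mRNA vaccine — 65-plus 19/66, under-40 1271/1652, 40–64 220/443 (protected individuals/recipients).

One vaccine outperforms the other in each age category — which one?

Vaccine A

65-plus: Vaccine A 1041/2662 = 39.1%, the mRNA vaccine 19/66 = 28.8% → Vaccine A
Under-40: Vaccine A 136/162 = 84.0%, the mRNA vaccine 1271/1652 = 76.9% → Vaccine A
40–64: Vaccine A 377/615 = 61.3%, the mRNA vaccine 220/443 = 49.7% → Vaccine A
Vaccine A has the higher rate in all 3 groups.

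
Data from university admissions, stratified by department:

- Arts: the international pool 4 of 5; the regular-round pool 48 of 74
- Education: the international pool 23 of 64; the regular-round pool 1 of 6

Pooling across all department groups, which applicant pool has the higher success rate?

Arts: the international pool 4/5 = 80.0%, the regular-round pool 48/74 = 64.9% → the international pool
Education: the international pool 23/64 = 35.9%, the regular-round pool 1/6 = 16.7% → the international pool
Overall: the international pool 27/69 = 39.1%, the regular-round pool 49/80 = 61.2% → the regular-round pool
(The international pool wins every department group but the regular-round pool wins overall — the international pool's applicants skew toward the low-rate Education group.)

the regular-round pool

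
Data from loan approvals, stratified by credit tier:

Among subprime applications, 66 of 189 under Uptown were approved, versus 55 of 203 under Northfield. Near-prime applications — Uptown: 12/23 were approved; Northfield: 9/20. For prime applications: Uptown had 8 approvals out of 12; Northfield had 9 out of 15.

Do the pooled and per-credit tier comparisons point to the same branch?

Subprime: Uptown 66/189 = 34.9%, Northfield 55/203 = 27.1% → Uptown
Near-prime: Uptown 12/23 = 52.2%, Northfield 9/20 = 45.0% → Uptown
Prime: Uptown 8/12 = 66.7%, Northfield 9/15 = 60.0% → Uptown
Overall: Uptown 86/224 = 38.4%, Northfield 73/238 = 30.7% → Uptown
Uptown wins overall and in every credit group — no reversal.

Yes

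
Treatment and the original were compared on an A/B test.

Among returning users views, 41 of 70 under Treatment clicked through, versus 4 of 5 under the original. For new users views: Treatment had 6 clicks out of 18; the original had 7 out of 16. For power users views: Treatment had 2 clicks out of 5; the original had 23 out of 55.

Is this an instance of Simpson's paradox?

Yes

Returning users: Treatment 41/70 = 58.6%, the original 4/5 = 80.0% → the original
New users: Treatment 6/18 = 33.3%, the original 7/16 = 43.8% → the original
Power users: Treatment 2/5 = 40.0%, the original 23/55 = 41.8% → the original
Overall: Treatment 49/93 = 52.7%, the original 34/76 = 44.7% → Treatment
The original wins each user group but Treatment wins overall — the comparison reverses. The original's views skew toward power users, which has a lower base rate.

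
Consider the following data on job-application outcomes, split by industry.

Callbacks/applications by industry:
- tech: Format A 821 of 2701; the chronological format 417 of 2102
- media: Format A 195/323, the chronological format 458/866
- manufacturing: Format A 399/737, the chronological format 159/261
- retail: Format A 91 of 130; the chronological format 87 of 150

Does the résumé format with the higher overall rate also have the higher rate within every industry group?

Tech: Format A 821/2701 = 30.4%, the chronological format 417/2102 = 19.8% → Format A
Media: Format A 195/323 = 60.4%, the chronological format 458/866 = 52.9% → Format A
Manufacturing: Format A 399/737 = 54.1%, the chronological format 159/261 = 60.9% → the chronological format
Retail: Format A 91/130 = 70.0%, the chronological format 87/150 = 58.0% → Format A
Overall: Format A 1506/3891 = 38.7%, the chronological format 1121/3379 = 33.2% → Format A
Neither sweeps: Format A wins 3 of 4 groups, the chronological format wins 1. Format A wins overall but not every group — no Simpson reversal.

No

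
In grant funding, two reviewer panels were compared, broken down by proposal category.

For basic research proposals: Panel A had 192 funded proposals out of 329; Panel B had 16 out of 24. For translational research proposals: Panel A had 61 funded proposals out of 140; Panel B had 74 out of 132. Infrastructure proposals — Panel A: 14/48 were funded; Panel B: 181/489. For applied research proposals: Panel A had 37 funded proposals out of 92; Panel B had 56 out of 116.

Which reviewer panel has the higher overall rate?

Basic research: Panel A 192/329 = 58.4%, Panel B 16/24 = 66.7% → Panel B
Translational research: Panel A 61/140 = 43.6%, Panel B 74/132 = 56.1% → Panel B
Infrastructure: Panel A 14/48 = 29.2%, Panel B 181/489 = 37.0% → Panel B
Applied research: Panel A 37/92 = 40.2%, Panel B 56/116 = 48.3% → Panel B
Overall: Panel A 304/609 = 49.9%, Panel B 327/761 = 43.0% → Panel A
(Panel B wins every proposal group but Panel A wins overall — Panel B's proposals skew toward the low-rate infrastructure group.)

Panel A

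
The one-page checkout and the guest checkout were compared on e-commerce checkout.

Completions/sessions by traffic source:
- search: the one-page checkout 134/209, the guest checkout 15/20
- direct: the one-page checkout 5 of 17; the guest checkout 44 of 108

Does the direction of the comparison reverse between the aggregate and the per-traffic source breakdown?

Yes

Search: the one-page checkout 134/209 = 64.1%, the guest checkout 15/20 = 75.0% → the guest checkout
Direct: the one-page checkout 5/17 = 29.4%, the guest checkout 44/108 = 40.7% → the guest checkout
Overall: the one-page checkout 139/226 = 61.5%, the guest checkout 59/128 = 46.1% → the one-page checkout
The guest checkout wins each traffic group but the one-page checkout wins overall — the comparison reverses. The guest checkout's sessions skew toward direct, which has a lower base rate.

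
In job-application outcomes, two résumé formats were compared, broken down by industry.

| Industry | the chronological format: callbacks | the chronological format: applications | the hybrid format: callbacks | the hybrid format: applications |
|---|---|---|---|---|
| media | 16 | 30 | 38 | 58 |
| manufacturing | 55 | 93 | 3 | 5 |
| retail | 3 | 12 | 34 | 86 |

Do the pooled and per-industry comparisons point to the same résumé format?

No

Media: the chronological format 16/30 = 53.3%, the hybrid format 38/58 = 65.5% → the hybrid format
Manufacturing: the chronological format 55/93 = 59.1%, the hybrid format 3/5 = 60.0% → the hybrid format
Retail: the chronological format 3/12 = 25.0%, the hybrid format 34/86 = 39.5% → the hybrid format
Overall: the chronological format 74/135 = 54.8%, the hybrid format 75/149 = 50.3% → the chronological format
The hybrid format wins each industry group but the chronological format wins overall — the comparison reverses. The hybrid format's applications skew toward retail, which has a lower base rate.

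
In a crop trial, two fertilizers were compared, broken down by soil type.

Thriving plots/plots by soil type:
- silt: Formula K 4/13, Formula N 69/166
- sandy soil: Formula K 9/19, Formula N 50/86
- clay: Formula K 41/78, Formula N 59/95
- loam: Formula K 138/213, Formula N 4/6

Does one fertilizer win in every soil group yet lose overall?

Yes

Silt: Formula K 4/13 = 30.8%, Formula N 69/166 = 41.6% → Formula N
Sandy soil: Formula K 9/19 = 47.4%, Formula N 50/86 = 58.1% → Formula N
Clay: Formula K 41/78 = 52.6%, Formula N 59/95 = 62.1% → Formula N
Loam: Formula K 138/213 = 64.8%, Formula N 4/6 = 66.7% → Formula N
Overall: Formula K 192/323 = 59.4%, Formula N 182/353 = 51.6% → Formula K
Formula N wins each soil group but Formula K wins overall — the comparison reverses. Formula N's plots skew toward silt, which has a lower base rate.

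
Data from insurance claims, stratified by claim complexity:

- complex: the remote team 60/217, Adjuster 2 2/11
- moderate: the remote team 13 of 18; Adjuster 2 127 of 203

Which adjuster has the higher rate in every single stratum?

Complex: the remote team 60/217 = 27.6%, Adjuster 2 2/11 = 18.2% → the remote team
Moderate: the remote team 13/18 = 72.2%, Adjuster 2 127/203 = 62.6% → the remote team
The remote team has the higher rate in both groups.

the remote team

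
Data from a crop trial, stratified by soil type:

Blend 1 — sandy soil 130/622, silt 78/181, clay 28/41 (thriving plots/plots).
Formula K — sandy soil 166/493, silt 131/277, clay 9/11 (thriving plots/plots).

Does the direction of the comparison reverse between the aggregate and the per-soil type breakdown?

No

Sandy soil: Blend 1 130/622 = 20.9%, Formula K 166/493 = 33.7% → Formula K
Silt: Blend 1 78/181 = 43.1%, Formula K 131/277 = 47.3% → Formula K
Clay: Blend 1 28/41 = 68.3%, Formula K 9/11 = 81.8% → Formula K
Overall: Blend 1 236/844 = 28.0%, Formula K 306/781 = 39.2% → Formula K
Formula K wins overall and in every soil group — no reversal.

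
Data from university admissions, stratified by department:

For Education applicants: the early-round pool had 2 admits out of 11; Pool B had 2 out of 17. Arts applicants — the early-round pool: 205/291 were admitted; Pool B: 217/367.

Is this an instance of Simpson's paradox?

Education: the early-round pool 2/11 = 18.2%, Pool B 2/17 = 11.8% → the early-round pool
Arts: the early-round pool 205/291 = 70.4%, Pool B 217/367 = 59.1% → the early-round pool
Overall: the early-round pool 207/302 = 68.5%, Pool B 219/384 = 57.0% → the early-round pool
The early-round pool wins overall and in every department group — no reversal.

No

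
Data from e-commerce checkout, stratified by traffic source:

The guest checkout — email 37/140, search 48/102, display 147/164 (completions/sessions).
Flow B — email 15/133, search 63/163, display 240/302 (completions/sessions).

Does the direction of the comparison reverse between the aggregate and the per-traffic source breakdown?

No

Email: the guest checkout 37/140 = 26.4%, Flow B 15/133 = 11.3% → the guest checkout
Search: the guest checkout 48/102 = 47.1%, Flow B 63/163 = 38.7% → the guest checkout
Display: the guest checkout 147/164 = 89.6%, Flow B 240/302 = 79.5% → the guest checkout
Overall: the guest checkout 232/406 = 57.1%, Flow B 318/598 = 53.2% → the guest checkout
The guest checkout wins overall and in every traffic group — no reversal.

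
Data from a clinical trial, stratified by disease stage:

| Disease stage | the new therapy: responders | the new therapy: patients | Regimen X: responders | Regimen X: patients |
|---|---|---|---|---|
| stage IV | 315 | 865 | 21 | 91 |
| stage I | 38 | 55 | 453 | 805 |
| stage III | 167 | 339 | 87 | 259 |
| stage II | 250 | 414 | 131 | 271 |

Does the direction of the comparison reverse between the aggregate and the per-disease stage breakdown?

Yes

Stage IV: the new therapy 315/865 = 36.4%, Regimen X 21/91 = 23.1% → the new therapy
Stage I: the new therapy 38/55 = 69.1%, Regimen X 453/805 = 56.3% → the new therapy
Stage III: the new therapy 167/339 = 49.3%, Regimen X 87/259 = 33.6% → the new therapy
Stage II: the new therapy 250/414 = 60.4%, Regimen X 131/271 = 48.3% → the new therapy
Overall: the new therapy 770/1673 = 46.0%, Regimen X 692/1426 = 48.5% → Regimen X
The new therapy wins each disease group but Regimen X wins overall — the comparison reverses. The new therapy's patients skew toward stage IV, which has a lower base rate.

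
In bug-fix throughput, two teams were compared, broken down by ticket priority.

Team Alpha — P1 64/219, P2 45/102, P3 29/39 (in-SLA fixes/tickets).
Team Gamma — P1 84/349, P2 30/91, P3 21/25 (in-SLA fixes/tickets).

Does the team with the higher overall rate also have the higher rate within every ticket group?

No

P1: Team Alpha 64/219 = 29.2%, Team Gamma 84/349 = 24.1% → Team Alpha
P2: Team Alpha 45/102 = 44.1%, Team Gamma 30/91 = 33.0% → Team Alpha
P3: Team Alpha 29/39 = 74.4%, Team Gamma 21/25 = 84.0% → Team Gamma
Overall: Team Alpha 138/360 = 38.3%, Team Gamma 135/465 = 29.0% → Team Alpha
Neither sweeps: Team Alpha wins 2 of 3 groups, Team Gamma wins 1. Team Alpha wins overall but not every group — no Simpson reversal.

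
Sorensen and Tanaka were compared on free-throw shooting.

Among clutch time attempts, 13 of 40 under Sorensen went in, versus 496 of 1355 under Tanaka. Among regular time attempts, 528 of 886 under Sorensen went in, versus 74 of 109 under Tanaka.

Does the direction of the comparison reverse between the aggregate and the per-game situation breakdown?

Yes

Clutch time: Sorensen 13/40 = 32.5%, Tanaka 496/1355 = 36.6% → Tanaka
Regular time: Sorensen 528/886 = 59.6%, Tanaka 74/109 = 67.9% → Tanaka
Overall: Sorensen 541/926 = 58.4%, Tanaka 570/1464 = 38.9% → Sorensen
Tanaka wins each game group but Sorensen wins overall — the comparison reverses. Tanaka's attempts skew toward clutch time, which has a lower base rate.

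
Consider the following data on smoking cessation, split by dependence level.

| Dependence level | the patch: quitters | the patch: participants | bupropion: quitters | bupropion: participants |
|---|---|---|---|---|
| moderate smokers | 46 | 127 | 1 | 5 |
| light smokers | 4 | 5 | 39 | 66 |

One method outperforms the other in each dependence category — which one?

the patch

Moderate smokers: the patch 46/127 = 36.2%, bupropion 1/5 = 20.0% → the patch
Light smokers: the patch 4/5 = 80.0%, bupropion 39/66 = 59.1% → the patch
The patch has the higher rate in both groups.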